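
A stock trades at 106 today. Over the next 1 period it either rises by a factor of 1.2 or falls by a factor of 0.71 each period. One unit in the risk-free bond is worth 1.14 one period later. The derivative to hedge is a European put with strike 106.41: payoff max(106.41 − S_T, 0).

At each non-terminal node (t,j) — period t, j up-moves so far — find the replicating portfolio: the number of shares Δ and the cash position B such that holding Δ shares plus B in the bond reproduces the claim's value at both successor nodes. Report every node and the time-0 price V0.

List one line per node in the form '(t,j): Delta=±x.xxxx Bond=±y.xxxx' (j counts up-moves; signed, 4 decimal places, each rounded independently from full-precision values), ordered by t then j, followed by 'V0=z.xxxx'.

The replicating-portfolio and risk-neutral prices coincide; use p* = (1.14−0.71)/(1.2−0.71) = 0.8776 for the latter.
Terminal payoffs: V(1,0)=31.1500, V(1,1)=0.0000
  t=0,j=0: stock 106.0000 → up 127.2000 (V=0.0000), down 75.2600 (V=31.1500). Price 3.3459; hedge Δ=-0.5997, bond B=66.9173.
Check: Δ(0,0)·S0 + B(0,0) = 3.3459 = V0.

(0,0): Delta=-0.5997 Bond=66.9173
V0=3.3459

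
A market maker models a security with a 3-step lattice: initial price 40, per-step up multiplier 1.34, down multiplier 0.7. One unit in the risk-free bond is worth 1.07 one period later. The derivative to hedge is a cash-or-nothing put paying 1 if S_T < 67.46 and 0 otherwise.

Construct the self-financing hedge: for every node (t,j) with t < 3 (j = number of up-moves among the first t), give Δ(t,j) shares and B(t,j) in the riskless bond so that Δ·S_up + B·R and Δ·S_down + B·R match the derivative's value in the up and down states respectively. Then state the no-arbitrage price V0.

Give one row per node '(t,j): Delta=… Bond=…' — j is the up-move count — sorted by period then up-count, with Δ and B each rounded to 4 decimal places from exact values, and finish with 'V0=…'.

(0,0): Delta=-0.0114 Bond=1.1147
(1,0): Delta=0.0000 Bond=0.8734
(1,1): Delta=-0.0158 Bond=1.4257
(2,0): Delta=0.0000 Bond=0.9346
(2,1): Delta=0.0000 Bond=0.9346
(2,2): Delta=-0.0218 Bond=1.9568
V0=0.6586

The replicating-portfolio and risk-neutral prices coincide; use p* = (1.07−0.7)/(1.34−0.7) = 0.5781 for the latter.
Terminal payoffs: V(3,0)=1.0000, V(3,1)=1.0000, V(3,2)=1.0000, V(3,3)=0.0000
(2,0): S=19.6000. Δ = (V_up−V_dn)/(S_up−S_dn) = (1.0000−1.0000)/(26.2640−13.7200) = 0.0000. V = [p*·1.0000 + (1−p*)·1.0000]/1.07 = 0.9346. B = V − Δ·S = 0.9346.
(2,1): S=37.5200. Δ = (V_up−V_dn)/(S_up−S_dn) = (1.0000−1.0000)/(50.2768−26.2640) = 0.0000. V = [p*·1.0000 + (1−p*)·1.0000]/1.07 = 0.9346. B = V − Δ·S = 0.9346.
(2,2): S=71.8240. Δ = (V_up−V_dn)/(S_up−S_dn) = (0.0000−1.0000)/(96.2442−50.2768) = -0.0218. V = [p*·0.0000 + (1−p*)·1.0000]/1.07 = 0.3943. B = V − Δ·S = 1.9568.
(1,0): S=28.0000. Δ = (V_up−V_dn)/(S_up−S_dn) = (0.9346−0.9346)/(37.5200−19.6000) = 0.0000. V = [p*·0.9346 + (1−p*)·0.9346]/1.07 = 0.8734. B = V − Δ·S = 0.8734.
(1,1): S=53.6000. Δ = (V_up−V_dn)/(S_up−S_dn) = (0.3943−0.9346)/(71.8240−37.5200) = -0.0158. V = [p*·0.3943 + (1−p*)·0.9346]/1.07 = 0.5815. B = V − Δ·S = 1.4257.
(0,0): S=40.0000. Δ = (V_up−V_dn)/(S_up−S_dn) = (0.5815−0.8734)/(53.6000−28.0000) = -0.0114. V = [p*·0.5815 + (1−p*)·0.8734]/1.07 = 0.6586. B = V − Δ·S = 1.1147.
Self-financing check: at every node Δ·S+B equals the discounted successor values.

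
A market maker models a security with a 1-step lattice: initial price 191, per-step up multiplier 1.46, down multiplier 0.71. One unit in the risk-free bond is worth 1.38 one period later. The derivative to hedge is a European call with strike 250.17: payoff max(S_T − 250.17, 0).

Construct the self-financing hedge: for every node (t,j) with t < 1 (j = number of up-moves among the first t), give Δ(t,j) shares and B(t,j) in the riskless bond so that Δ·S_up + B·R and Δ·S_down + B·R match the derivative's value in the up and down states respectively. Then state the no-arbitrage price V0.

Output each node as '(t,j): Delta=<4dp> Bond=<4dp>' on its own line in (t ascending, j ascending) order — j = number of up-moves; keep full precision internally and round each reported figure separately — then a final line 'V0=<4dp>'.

(0,0): Delta=0.2003 Bond=-19.6811
V0=18.5723

Risk-neutral probability p* = (R−d)/(u−d) = (1.38−0.71)/(1.46−0.71) = 0.8933.
At expiry t=1: V(1,0)=0.0000, V(1,1)=28.6900
  t=0,j=0: stock 191.0000 → up 278.8600 (V=28.6900), down 135.6100 (V=0.0000). Price 18.5723; hedge Δ=0.2003, bond B=-19.6811.
Root portfolio cost Δ·191+B reproduces V0=18.5723.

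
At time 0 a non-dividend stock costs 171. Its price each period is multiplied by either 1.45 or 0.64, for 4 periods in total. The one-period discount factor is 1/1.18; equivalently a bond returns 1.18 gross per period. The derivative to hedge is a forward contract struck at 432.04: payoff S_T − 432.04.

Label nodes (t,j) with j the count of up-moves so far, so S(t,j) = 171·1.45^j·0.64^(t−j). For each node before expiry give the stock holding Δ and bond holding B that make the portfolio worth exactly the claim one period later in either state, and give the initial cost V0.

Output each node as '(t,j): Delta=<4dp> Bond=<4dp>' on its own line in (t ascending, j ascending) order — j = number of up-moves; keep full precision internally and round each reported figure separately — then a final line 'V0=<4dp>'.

(0,0): Delta=1.0000 Bond=-222.8414
(1,0): Delta=1.0000 Bond=-262.9529
(1,1): Delta=1.0000 Bond=-262.9529
(2,0): Delta=1.0000 Bond=-310.2844
(2,1): Delta=1.0000 Bond=-310.2844
(2,2): Delta=1.0000 Bond=-310.2844
(3,0): Delta=1.0000 Bond=-366.1356
(3,1): Delta=1.0000 Bond=-366.1356
(3,2): Delta=1.0000 Bond=-366.1356
(3,3): Delta=1.0000 Bond=-366.1356
V0=-51.8414

The replicating-portfolio and risk-neutral prices coincide; use p* = (1.18−0.64)/(1.45−0.64) = 0.6667 for the latter.
At expiry t=4: V(4,0)=-403.3510, V(4,1)=-367.0414, V(4,2)=-284.7775, V(4,3)=-98.3985, V(4,4)=323.8666
  t=3,j=0: stock 44.8266 → up 64.9986 (V=-367.0414), down 28.6890 (V=-403.3510). Price -321.3090; hedge Δ=1.0000, bond B=-366.1356.
  t=3,j=1: stock 101.5603 → up 147.2625 (V=-284.7775), down 64.9986 (V=-367.0414). Price -264.5753; hedge Δ=1.0000, bond B=-366.1356.
  t=3,j=2: stock 230.0976 → up 333.6415 (V=-98.3985), down 147.2625 (V=-284.7775). Price -136.0380; hedge Δ=1.0000, bond B=-366.1356.
  t=3,j=3: stock 521.3149 → up 755.9066 (V=323.8666), down 333.6415 (V=-98.3985). Price 155.1793; hedge Δ=1.0000, bond B=-366.1356.
  t=2,j=0: stock 70.0416 → up 101.5603 (V=-264.5753), down 44.8266 (V=-321.3090). Price -240.2428; hedge Δ=1.0000, bond B=-310.2844.
  t=2,j=1: stock 158.6880 → up 230.0976 (V=-136.0380), down 101.5603 (V=-264.5753). Price -151.5964; hedge Δ=1.0000, bond B=-310.2844.
  t=2,j=2: stock 359.5275 → up 521.3149 (V=155.1793), down 230.0976 (V=-136.0380). Price 49.2431; hedge Δ=1.0000, bond B=-310.2844.
  t=1,j=0: stock 109.4400 → up 158.6880 (V=-151.5964), down 70.0416 (V=-240.2428). Price -153.5129; hedge Δ=1.0000, bond B=-262.9529.
  t=1,j=1: stock 247.9500 → up 359.5275 (V=49.2431), down 158.6880 (V=-151.5964). Price -15.0029; hedge Δ=1.0000, bond B=-262.9529.
  t=0,j=0: stock 171.0000 → up 247.9500 (V=-15.0029), down 109.4400 (V=-153.5129). Price -51.8414; hedge Δ=1.0000, bond B=-222.8414.
Check: Δ(0,0)·S0 + B(0,0) = -51.8414 = V0.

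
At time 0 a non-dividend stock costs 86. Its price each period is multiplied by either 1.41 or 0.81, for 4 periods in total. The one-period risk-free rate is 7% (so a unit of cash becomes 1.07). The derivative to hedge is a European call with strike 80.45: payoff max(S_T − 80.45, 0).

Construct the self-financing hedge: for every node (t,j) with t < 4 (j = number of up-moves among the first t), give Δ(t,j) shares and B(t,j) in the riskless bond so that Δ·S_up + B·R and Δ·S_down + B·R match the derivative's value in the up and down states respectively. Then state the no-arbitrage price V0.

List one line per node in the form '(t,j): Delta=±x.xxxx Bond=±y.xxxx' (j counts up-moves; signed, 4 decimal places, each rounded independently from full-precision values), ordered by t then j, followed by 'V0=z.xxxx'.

(0,0): Delta=0.8154 Bond=-38.2270
(1,0): Delta=0.6517 Bond=-29.5028
(1,1): Delta=0.9383 Bond=-55.8108
(2,0): Delta=0.3795 Bond=-16.2117
(2,1): Delta=0.8561 Bond=-51.6494
(2,2): Delta=1.0000 Bond=-70.2681
(3,0): Delta=0.0000 Bond=0.0000
(3,1): Delta=0.6647 Bond=-40.0303
(3,2): Delta=1.0000 Bond=-75.1869
(3,3): Delta=1.0000 Bond=-75.1869
V0=31.8931

No-arbitrage ⇒ martingale measure with p* = (R−d)/(u−d) = 0.4333.
Payoff layer (t=4): V(4,0)=0.0000, V(4,1)=0.0000, V(4,2)=31.7277, V(4,3)=114.8224, V(4,4)=259.4686
Node (3,0) S=45.7039: V=(p*·0.0000+(1−p*)·0.0000)/1.07=0.0000; Δ=(0.0000−0.0000)/(64.4425−37.0202)=0.0000; B=V−Δ·S=0.0000
Node (3,1) S=79.5587: V=(p*·31.7277+(1−p*)·0.0000)/1.07=12.8492; Δ=(31.7277−0.0000)/(112.1777−64.4425)=0.6647; B=V−Δ·S=-40.0303
Node (3,2) S=138.4910: V=(p*·114.8224+(1−p*)·31.7277)/1.07=63.3041; Δ=(114.8224−31.7277)/(195.2724−112.1777)=1.0000; B=V−Δ·S=-75.1869
Node (3,3) S=241.0770: V=(p*·259.4686+(1−p*)·114.8224)/1.07=165.8901; Δ=(259.4686−114.8224)/(339.9186−195.2724)=1.0000; B=V−Δ·S=-75.1869
Node (2,0) S=56.4246: V=(p*·12.8492+(1−p*)·0.0000)/1.07=5.2037; Δ=(12.8492−0.0000)/(79.5587−45.7039)=0.3795; B=V−Δ·S=-16.2117
Node (2,1) S=98.2206: V=(p*·63.3041+(1−p*)·12.8492)/1.07=32.4421; Δ=(63.3041−12.8492)/(138.4910−79.5587)=0.8561; B=V−Δ·S=-51.6494
Node (2,2) S=170.9766: V=(p*·165.8901+(1−p*)·63.3041)/1.07=100.7085; Δ=(165.8901−63.3041)/(241.0770−138.4910)=1.0000; B=V−Δ·S=-70.2681
Node (1,0) S=69.6600: V=(p*·32.4421+(1−p*)·5.2037)/1.07=15.8944; Δ=(32.4421−5.2037)/(98.2206−56.4246)=0.6517; B=V−Δ·S=-29.5028
Node (1,1) S=121.2600: V=(p*·100.7085+(1−p*)·32.4421)/1.07=57.9665; Δ=(100.7085−32.4421)/(170.9766−98.2206)=0.9383; B=V−Δ·S=-55.8108
Node (0,0) S=86.0000: V=(p*·57.9665+(1−p*)·15.8944)/1.07=31.8931; Δ=(57.9665−15.8944)/(121.2600−69.6600)=0.8154; B=V−Δ·S=-38.2270
Root portfolio cost Δ·86+B reproduces V0=31.8931.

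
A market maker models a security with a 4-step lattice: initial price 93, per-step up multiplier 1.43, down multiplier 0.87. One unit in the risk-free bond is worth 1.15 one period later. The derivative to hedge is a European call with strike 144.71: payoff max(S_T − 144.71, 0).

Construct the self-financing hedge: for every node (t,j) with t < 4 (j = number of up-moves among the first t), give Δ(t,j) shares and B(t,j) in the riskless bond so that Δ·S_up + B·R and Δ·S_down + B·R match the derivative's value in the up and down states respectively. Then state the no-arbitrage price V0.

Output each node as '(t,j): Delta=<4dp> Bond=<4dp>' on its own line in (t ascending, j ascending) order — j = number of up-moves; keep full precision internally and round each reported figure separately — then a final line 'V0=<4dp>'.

Since d<R<u, set p* = (R−d)/(u−d) = 0.5000; price each node as the discounted p*-expectation of its children.
Terminal values V(4,·): V(4,0)=0.0000, V(4,1)=0.0000, V(4,2)=0.0000, V(4,3)=91.8876, V(4,4)=244.1803
(3,0): S=61.2408. Δ = (V_up−V_dn)/(S_up−S_dn) = (0.0000−0.0000)/(87.5743−53.2795) = 0.0000. V = [p*·0.0000 + (1−p*)·0.0000]/1.15 = 0.0000. B = V − Δ·S = 0.0000.
(3,1): S=100.6601. Δ = (V_up−V_dn)/(S_up−S_dn) = (0.0000−0.0000)/(143.9440−87.5743) = 0.0000. V = [p*·0.0000 + (1−p*)·0.0000]/1.15 = 0.0000. B = V − Δ·S = 0.0000.
(3,2): S=165.4529. Δ = (V_up−V_dn)/(S_up−S_dn) = (91.8876−0.0000)/(236.5976−143.9440) = 0.9917. V = [p*·91.8876 + (1−p*)·0.0000]/1.15 = 39.9511. B = V − Δ·S = -124.1339.
(3,3): S=271.9513. Δ = (V_up−V_dn)/(S_up−S_dn) = (244.1803−91.8876)/(388.8903−236.5976) = 1.0000. V = [p*·244.1803 + (1−p*)·91.8876]/1.15 = 146.1165. B = V − Δ·S = -125.8348.
(2,0): S=70.3917. Δ = (V_up−V_dn)/(S_up−S_dn) = (0.0000−0.0000)/(100.6601−61.2408) = 0.0000. V = [p*·0.0000 + (1−p*)·0.0000]/1.15 = 0.0000. B = V − Δ·S = 0.0000.
(2,1): S=115.7013. Δ = (V_up−V_dn)/(S_up−S_dn) = (39.9511−0.0000)/(165.4529−100.6601) = 0.6166. V = [p*·39.9511 + (1−p*)·0.0000]/1.15 = 17.3701. B = V − Δ·S = -53.9712.
(2,2): S=190.1757. Δ = (V_up−V_dn)/(S_up−S_dn) = (146.1165−39.9511)/(271.9513−165.4529) = 0.9969. V = [p*·146.1165 + (1−p*)·39.9511]/1.15 = 80.8990. B = V − Δ·S = -108.6820.
(1,0): S=80.9100. Δ = (V_up−V_dn)/(S_up−S_dn) = (17.3701−0.0000)/(115.7013−70.3917) = 0.3834. V = [p*·17.3701 + (1−p*)·0.0000]/1.15 = 7.5522. B = V − Δ·S = -23.4658.
(1,1): S=132.9900. Δ = (V_up−V_dn)/(S_up−S_dn) = (80.8990−17.3701)/(190.1757−115.7013) = 0.8530. V = [p*·80.8990 + (1−p*)·17.3701]/1.15 = 42.7257. B = V − Δ·S = -70.7188.
(0,0): S=93.0000. Δ = (V_up−V_dn)/(S_up−S_dn) = (42.7257−7.5522)/(132.9900−80.9100) = 0.6754. V = [p*·42.7257 + (1−p*)·7.5522]/1.15 = 21.8599. B = V − Δ·S = -40.9498.
Each (Δ,B) replicates both successor values, so the strategy is self-financing and V0 is arbitrage-free.

(0,0): Delta=0.6754 Bond=-40.9498
(1,0): Delta=0.3834 Bond=-23.4658
(1,1): Delta=0.8530 Bond=-70.7188
(2,0): Delta=0.0000 Bond=0.0000
(2,1): Delta=0.6166 Bond=-53.9712
(2,2): Delta=0.9969 Bond=-108.6820
(3,0): Delta=0.0000 Bond=0.0000
(3,1): Delta=0.0000 Bond=0.0000
(3,2): Delta=0.9917 Bond=-124.1339
(3,3): Delta=1.0000 Bond=-125.8348
V0=21.8599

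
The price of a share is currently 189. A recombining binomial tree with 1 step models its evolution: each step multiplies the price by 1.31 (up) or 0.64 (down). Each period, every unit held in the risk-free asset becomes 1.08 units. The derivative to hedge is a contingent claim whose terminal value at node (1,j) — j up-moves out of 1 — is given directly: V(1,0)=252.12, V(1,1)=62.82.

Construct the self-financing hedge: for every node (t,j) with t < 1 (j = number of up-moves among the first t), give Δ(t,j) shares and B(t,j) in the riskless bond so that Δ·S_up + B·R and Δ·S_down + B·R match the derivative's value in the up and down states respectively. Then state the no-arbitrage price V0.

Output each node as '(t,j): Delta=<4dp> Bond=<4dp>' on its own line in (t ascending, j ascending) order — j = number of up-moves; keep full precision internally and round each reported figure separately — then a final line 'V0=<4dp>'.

(0,0): Delta=-1.4949 Bond=400.8740
V0=118.3367

Under the risk-neutral measure, an up-move has probability p* = (R−d)/(u−d) = 0.6567 and values discount at R = 1.08.
Terminal values V(1,·): V(1,0)=252.1200, V(1,1)=62.8200
Node (0,0) S=189.0000: V=(p*·62.8200+(1−p*)·252.1200)/1.08=118.3367; Δ=(62.8200−252.1200)/(247.5900−120.9600)=-1.4949; B=V−Δ·S=400.8740
Each (Δ,B) replicates both successor values, so the strategy is self-financing and V0 is arbitrage-free.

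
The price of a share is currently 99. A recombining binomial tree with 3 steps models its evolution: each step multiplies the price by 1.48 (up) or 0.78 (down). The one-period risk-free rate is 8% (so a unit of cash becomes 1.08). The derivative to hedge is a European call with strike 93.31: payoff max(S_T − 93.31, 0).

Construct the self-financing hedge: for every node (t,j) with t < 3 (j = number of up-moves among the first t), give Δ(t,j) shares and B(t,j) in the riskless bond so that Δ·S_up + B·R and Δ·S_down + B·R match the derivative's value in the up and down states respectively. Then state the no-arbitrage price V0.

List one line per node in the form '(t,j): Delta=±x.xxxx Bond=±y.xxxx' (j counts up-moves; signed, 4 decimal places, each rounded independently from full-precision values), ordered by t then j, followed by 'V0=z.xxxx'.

Under the risk-neutral measure, an up-move has probability p* = (R−d)/(u−d) = 0.4286 and values discount at R = 1.08.
Payoff layer (t=3): V(3,0)=0.0000, V(3,1)=0.0000, V(3,2)=75.8327, V(3,3)=227.6274
  t=2,j=0: stock 60.2316 → up 89.1428 (V=0.0000), down 46.9806 (V=0.0000). Price 0.0000; hedge Δ=0.0000, bond B=0.0000.
  t=2,j=1: stock 114.2856 → up 169.1427 (V=75.8327), down 89.1428 (V=0.0000). Price 30.0923; hedge Δ=0.9479, bond B=-78.2401.
  t=2,j=2: stock 216.8496 → up 320.9374 (V=227.6274), down 169.1427 (V=75.8327). Price 130.4515; hedge Δ=1.0000, bond B=-86.3981.
  t=1,j=0: stock 77.2200 → up 114.2856 (V=30.0923), down 60.2316 (V=0.0000). Price 11.9414; hedge Δ=0.5567, bond B=-31.0476.
  t=1,j=1: stock 146.5200 → up 216.8496 (V=130.4515), down 114.2856 (V=30.0923). Price 67.6883; hedge Δ=0.9785, bond B=-75.6818.
  t=0,j=0: stock 99.0000 → up 146.5200 (V=67.6883), down 77.2200 (V=11.9414). Price 33.1786; hedge Δ=0.8044, bond B=-46.4598.
The time-0 hedge costs 33.1786, which is the no-arbitrage price.

(0,0): Delta=0.8044 Bond=-46.4598
(1,0): Delta=0.5567 Bond=-31.0476
(1,1): Delta=0.9785 Bond=-75.6818
(2,0): Delta=0.0000 Bond=0.0000
(2,1): Delta=0.9479 Bond=-78.2401
(2,2): Delta=1.0000 Bond=-86.3981
V0=33.1786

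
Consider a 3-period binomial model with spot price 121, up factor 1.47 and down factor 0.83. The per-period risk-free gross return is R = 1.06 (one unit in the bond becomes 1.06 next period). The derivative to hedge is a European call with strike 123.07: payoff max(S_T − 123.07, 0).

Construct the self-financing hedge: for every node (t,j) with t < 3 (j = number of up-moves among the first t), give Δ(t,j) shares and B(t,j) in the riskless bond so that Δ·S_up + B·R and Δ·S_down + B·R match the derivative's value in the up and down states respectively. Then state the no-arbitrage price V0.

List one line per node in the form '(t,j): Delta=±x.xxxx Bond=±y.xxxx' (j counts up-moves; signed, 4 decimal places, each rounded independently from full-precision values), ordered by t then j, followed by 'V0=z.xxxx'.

No-arbitrage ⇒ martingale measure with p* = (R−d)/(u−d) = 0.3594.
Payoff layer (t=3): V(3,0)=0.0000, V(3,1)=0.0000, V(3,2)=93.9492, V(3,3)=261.2893
(2,0): S=83.3569. Δ = (V_up−V_dn)/(S_up−S_dn) = (0.0000−0.0000)/(122.5346−69.1862) = 0.0000. V = [p*·0.0000 + (1−p*)·0.0000]/1.06 = 0.0000. B = V − Δ·S = 0.0000.
(2,1): S=147.6321. Δ = (V_up−V_dn)/(S_up−S_dn) = (93.9492−0.0000)/(217.0192−122.5346) = 0.9943. V = [p*·93.9492 + (1−p*)·0.0000]/1.06 = 31.8519. B = V − Δ·S = -114.9437.
(2,2): S=261.4689. Δ = (V_up−V_dn)/(S_up−S_dn) = (261.2893−93.9492)/(384.3593−217.0192) = 1.0000. V = [p*·261.2893 + (1−p*)·93.9492]/1.06 = 145.3651. B = V − Δ·S = -116.1038.
(1,0): S=100.4300. Δ = (V_up−V_dn)/(S_up−S_dn) = (31.8519−0.0000)/(147.6321−83.3569) = 0.4956. V = [p*·31.8519 + (1−p*)·0.0000]/1.06 = 10.7988. B = V − Δ·S = -38.9697.
(1,1): S=177.8700. Δ = (V_up−V_dn)/(S_up−S_dn) = (145.3651−31.8519)/(261.4689−147.6321) = 0.9972. V = [p*·145.3651 + (1−p*)·31.8519]/1.06 = 68.5337. B = V − Δ·S = -108.8308.
(0,0): S=121.0000. Δ = (V_up−V_dn)/(S_up−S_dn) = (68.5337−10.7988)/(177.8700−100.4300) = 0.7455. V = [p*·68.5337 + (1−p*)·10.7988]/1.06 = 29.7616. B = V − Δ·S = -60.4491.
The time-0 hedge costs 29.7616, which is the no-arbitrage price.

(0,0): Delta=0.7455 Bond=-60.4491
(1,0): Delta=0.4956 Bond=-38.9697
(1,1): Delta=0.9972 Bond=-108.8308
(2,0): Delta=0.0000 Bond=0.0000
(2,1): Delta=0.9943 Bond=-114.9437
(2,2): Delta=1.0000 Bond=-116.1038
V0=29.7616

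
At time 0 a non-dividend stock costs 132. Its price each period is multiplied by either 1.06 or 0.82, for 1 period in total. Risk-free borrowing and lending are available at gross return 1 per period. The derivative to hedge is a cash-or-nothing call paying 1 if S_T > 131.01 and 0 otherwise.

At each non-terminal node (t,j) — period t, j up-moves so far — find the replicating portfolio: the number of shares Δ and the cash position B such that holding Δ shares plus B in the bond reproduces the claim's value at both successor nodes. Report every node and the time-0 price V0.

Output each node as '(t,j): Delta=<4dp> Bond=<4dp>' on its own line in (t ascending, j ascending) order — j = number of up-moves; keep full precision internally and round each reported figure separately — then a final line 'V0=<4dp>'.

No-arbitrage ⇒ martingale measure with p* = (R−d)/(u−d) = 0.7500.
Payoff layer (t=1): V(1,0)=0.0000, V(1,1)=1.0000
Node (0,0) S=132.0000: V=(p*·1.0000+(1−p*)·0.0000)/1=0.7500; Δ=(1.0000−0.0000)/(139.9200−108.2400)=0.0316; B=V−Δ·S=-3.4167
Self-financing check: at every node Δ·S+B equals the discounted successor values.

(0,0): Delta=0.0316 Bond=-3.4167
V0=0.7500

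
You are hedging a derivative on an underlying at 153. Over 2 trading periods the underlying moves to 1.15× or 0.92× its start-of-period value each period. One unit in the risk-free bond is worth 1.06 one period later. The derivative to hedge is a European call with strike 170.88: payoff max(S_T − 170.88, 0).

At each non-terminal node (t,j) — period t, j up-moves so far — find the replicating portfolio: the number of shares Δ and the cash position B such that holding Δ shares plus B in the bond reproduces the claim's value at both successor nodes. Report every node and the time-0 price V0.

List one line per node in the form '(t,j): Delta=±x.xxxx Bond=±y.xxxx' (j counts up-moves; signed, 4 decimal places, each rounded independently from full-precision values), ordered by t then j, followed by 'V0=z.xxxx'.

(0,0): Delta=0.5134 Bond=-68.1776
(1,0): Delta=0.0000 Bond=0.0000
(1,1): Delta=0.7775 Bond=-118.7264
V0=10.3749

The replicating-portfolio and risk-neutral prices coincide; use p* = (1.06−0.92)/(1.15−0.92) = 0.6087 for the latter.
Payoff layer (t=2): V(2,0)=0.0000, V(2,1)=0.0000, V(2,2)=31.4625
Node (1,0) S=140.7600: V=(p*·0.0000+(1−p*)·0.0000)/1.06=0.0000; Δ=(0.0000−0.0000)/(161.8740−129.4992)=0.0000; B=V−Δ·S=0.0000
Node (1,1) S=175.9500: V=(p*·31.4625+(1−p*)·0.0000)/1.06=18.0671; Δ=(31.4625−0.0000)/(202.3425−161.8740)=0.7775; B=V−Δ·S=-118.7264
Node (0,0) S=153.0000: V=(p*·18.0671+(1−p*)·0.0000)/1.06=10.3749; Δ=(18.0671−0.0000)/(175.9500−140.7600)=0.5134; B=V−Δ·S=-68.1776
Each (Δ,B) replicates both successor values, so the strategy is self-financing and V0 is arbitrage-free.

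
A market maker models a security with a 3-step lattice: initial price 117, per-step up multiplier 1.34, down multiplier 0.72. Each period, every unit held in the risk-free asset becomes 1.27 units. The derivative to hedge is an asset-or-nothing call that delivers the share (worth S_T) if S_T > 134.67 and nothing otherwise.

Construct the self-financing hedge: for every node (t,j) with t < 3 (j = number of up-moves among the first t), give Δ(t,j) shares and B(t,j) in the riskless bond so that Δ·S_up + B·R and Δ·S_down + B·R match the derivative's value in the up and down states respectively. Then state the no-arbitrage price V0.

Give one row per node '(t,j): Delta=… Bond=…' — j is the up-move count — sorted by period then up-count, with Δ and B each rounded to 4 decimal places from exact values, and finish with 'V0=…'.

Since d<R<u, set p* = (R−d)/(u−d) = 0.8871; price each node as the discounted p*-expectation of its children.
Terminal values V(3,·): V(3,0)=0.0000, V(3,1)=0.0000, V(3,2)=151.2613, V(3,3)=281.5142
Node (2,0) S=60.6528: V=(p*·0.0000+(1−p*)·0.0000)/1.27=0.0000; Δ=(0.0000−0.0000)/(81.2748−43.6700)=0.0000; B=V−Δ·S=0.0000
Node (2,1) S=112.8816: V=(p*·151.2613+(1−p*)·0.0000)/1.27=105.6563; Δ=(151.2613−0.0000)/(151.2613−81.2748)=2.1613; B=V−Δ·S=-138.3136
Node (2,2) S=210.0852: V=(p*·281.5142+(1−p*)·151.2613)/1.27=210.0852; Δ=(281.5142−151.2613)/(281.5142−151.2613)=1.0000; B=V−Δ·S=0.0000
Node (1,0) S=84.2400: V=(p*·105.6563+(1−p*)·0.0000)/1.27=73.8010; Δ=(105.6563−0.0000)/(112.8816−60.6528)=2.0230; B=V−Δ·S=-96.6123
Node (1,1) S=156.7800: V=(p*·210.0852+(1−p*)·105.6563)/1.27=156.1377; Δ=(210.0852−105.6563)/(210.0852−112.8816)=1.0743; B=V−Δ·S=-12.2961
Node (0,0) S=117.0000: V=(p*·156.1377+(1−p*)·73.8010)/1.27=115.6233; Δ=(156.1377−73.8010)/(156.7800−84.2400)=1.1351; B=V−Δ·S=-17.1777
Self-financing check: at every node Δ·S+B equals the discounted successor values.

(0,0): Delta=1.1351 Bond=-17.1777
(1,0): Delta=2.0230 Bond=-96.6123
(1,1): Delta=1.0743 Bond=-12.2961
(2,0): Delta=0.0000 Bond=0.0000
(2,1): Delta=2.1613 Bond=-138.3136
(2,2): Delta=1.0000 Bond=0.0000
V0=115.6233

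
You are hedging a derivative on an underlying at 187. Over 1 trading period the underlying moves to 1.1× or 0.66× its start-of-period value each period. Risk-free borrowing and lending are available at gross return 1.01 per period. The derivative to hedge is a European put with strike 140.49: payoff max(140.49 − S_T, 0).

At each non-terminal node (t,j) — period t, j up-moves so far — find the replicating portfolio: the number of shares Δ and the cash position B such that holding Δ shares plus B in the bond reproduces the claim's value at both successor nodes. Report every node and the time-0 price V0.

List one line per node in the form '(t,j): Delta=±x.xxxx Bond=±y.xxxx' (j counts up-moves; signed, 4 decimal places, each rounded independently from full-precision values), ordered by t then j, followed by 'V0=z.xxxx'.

(0,0): Delta=-0.2075 Bond=42.2525
V0=3.4570

The replicating-portfolio and risk-neutral prices coincide; use p* = (1.01−0.66)/(1.1−0.66) = 0.7955 for the latter.
Terminal payoffs: V(1,0)=17.0700, V(1,1)=0.0000
  t=0,j=0: stock 187.0000 → up 205.7000 (V=0.0000), down 123.4200 (V=17.0700). Price 3.4570; hedge Δ=-0.2075, bond B=42.2525.
The time-0 hedge costs 3.4570, which is the no-arbitrage price.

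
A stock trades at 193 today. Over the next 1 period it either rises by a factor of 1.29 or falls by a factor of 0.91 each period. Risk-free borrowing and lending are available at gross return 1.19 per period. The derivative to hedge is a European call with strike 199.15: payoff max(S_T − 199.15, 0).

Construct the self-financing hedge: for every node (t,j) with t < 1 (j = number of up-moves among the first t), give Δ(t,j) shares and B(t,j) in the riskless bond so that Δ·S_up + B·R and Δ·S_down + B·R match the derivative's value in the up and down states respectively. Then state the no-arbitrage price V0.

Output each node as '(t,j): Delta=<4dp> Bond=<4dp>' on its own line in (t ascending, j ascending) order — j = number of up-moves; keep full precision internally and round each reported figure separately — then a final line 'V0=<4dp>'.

(0,0): Delta=0.6793 Bond=-100.2570
V0=30.8483

The replicating-portfolio and risk-neutral prices coincide; use p* = (1.19−0.91)/(1.29−0.91) = 0.7368 for the latter.
Terminal values V(1,·): V(1,0)=0.0000, V(1,1)=49.8200
(0,0): S=193.0000. Δ = (V_up−V_dn)/(S_up−S_dn) = (49.8200−0.0000)/(248.9700−175.6300) = 0.6793. V = [p*·49.8200 + (1−p*)·0.0000]/1.19 = 30.8483. B = V − Δ·S = -100.2570.
Root portfolio cost Δ·193+B reproduces V0=30.8483.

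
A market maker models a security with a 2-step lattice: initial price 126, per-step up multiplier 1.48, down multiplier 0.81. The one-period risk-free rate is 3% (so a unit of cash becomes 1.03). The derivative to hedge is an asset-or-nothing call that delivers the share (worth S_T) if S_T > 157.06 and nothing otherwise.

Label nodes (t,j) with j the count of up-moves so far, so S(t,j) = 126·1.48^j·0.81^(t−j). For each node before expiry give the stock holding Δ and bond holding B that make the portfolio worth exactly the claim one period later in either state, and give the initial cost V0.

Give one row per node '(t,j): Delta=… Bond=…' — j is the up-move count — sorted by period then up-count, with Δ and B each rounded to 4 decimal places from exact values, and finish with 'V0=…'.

Since d<R<u, set p* = (R−d)/(u−d) = 0.3284; price each node as the discounted p*-expectation of its children.
Terminal values V(2,·): V(2,0)=0.0000, V(2,1)=0.0000, V(2,2)=275.9904
Node (1,0) S=102.0600: V=(p*·0.0000+(1−p*)·0.0000)/1.03=0.0000; Δ=(0.0000−0.0000)/(151.0488−82.6686)=0.0000; B=V−Δ·S=0.0000
Node (1,1) S=186.4800: V=(p*·275.9904+(1−p*)·0.0000)/1.03=87.9842; Δ=(275.9904−0.0000)/(275.9904−151.0488)=2.2090; B=V−Δ·S=-323.9418
Node (0,0) S=126.0000: V=(p*·87.9842+(1−p*)·0.0000)/1.03=28.0489; Δ=(87.9842−0.0000)/(186.4800−102.0600)=1.0422; B=V−Δ·S=-103.2708
Each (Δ,B) replicates both successor values, so the strategy is self-financing and V0 is arbitrage-free.

(0,0): Delta=1.0422 Bond=-103.2708
(1,0): Delta=0.0000 Bond=0.0000
(1,1): Delta=2.2090 Bond=-323.9418
V0=28.0489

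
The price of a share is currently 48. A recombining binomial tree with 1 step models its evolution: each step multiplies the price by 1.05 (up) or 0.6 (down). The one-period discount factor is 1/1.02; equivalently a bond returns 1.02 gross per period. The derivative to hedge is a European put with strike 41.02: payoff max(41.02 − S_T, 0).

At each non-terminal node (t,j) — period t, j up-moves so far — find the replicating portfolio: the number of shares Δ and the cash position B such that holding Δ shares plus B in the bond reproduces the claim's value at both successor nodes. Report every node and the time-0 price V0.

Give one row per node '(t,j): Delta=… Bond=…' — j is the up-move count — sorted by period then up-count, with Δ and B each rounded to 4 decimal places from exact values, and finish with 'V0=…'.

(0,0): Delta=-0.5657 Bond=27.9542
V0=0.7987

Risk-neutral probability p* = (R−d)/(u−d) = (1.02−0.6)/(1.05−0.6) = 0.9333.
Terminal payoffs: V(1,0)=12.2200, V(1,1)=0.0000
(0,0): S=48.0000. Δ = (V_up−V_dn)/(S_up−S_dn) = (0.0000−12.2200)/(50.4000−28.8000) = -0.5657. V = [p*·0.0000 + (1−p*)·12.2200]/1.02 = 0.7987. B = V − Δ·S = 27.9542.
Self-financing check: at every node Δ·S+B equals the discounted successor values.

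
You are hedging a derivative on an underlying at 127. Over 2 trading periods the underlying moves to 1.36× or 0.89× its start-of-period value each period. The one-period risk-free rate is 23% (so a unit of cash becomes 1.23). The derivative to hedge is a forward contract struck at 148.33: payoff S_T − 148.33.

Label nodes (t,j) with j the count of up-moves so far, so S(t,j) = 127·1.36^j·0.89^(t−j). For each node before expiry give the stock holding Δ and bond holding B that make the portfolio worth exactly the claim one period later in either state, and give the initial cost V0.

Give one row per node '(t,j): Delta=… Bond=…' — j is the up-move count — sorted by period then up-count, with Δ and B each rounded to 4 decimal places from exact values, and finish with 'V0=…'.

(0,0): Delta=1.0000 Bond=-98.0435
(1,0): Delta=1.0000 Bond=-120.5935
(1,1): Delta=1.0000 Bond=-120.5935
V0=28.9565

Risk-neutral probability p* = (R−d)/(u−d) = (1.23−0.89)/(1.36−0.89) = 0.7234.
Terminal payoffs: V(2,0)=-47.7333, V(2,1)=5.3908, V(2,2)=86.5692
Node (1,0) S=113.0300: V=(p*·5.3908+(1−p*)·-47.7333)/1.23=-7.5635; Δ=(5.3908−-47.7333)/(153.7208−100.5967)=1.0000; B=V−Δ·S=-120.5935
Node (1,1) S=172.7200: V=(p*·86.5692+(1−p*)·5.3908)/1.23=52.1265; Δ=(86.5692−5.3908)/(234.8992−153.7208)=1.0000; B=V−Δ·S=-120.5935
Node (0,0) S=127.0000: V=(p*·52.1265+(1−p*)·-7.5635)/1.23=28.9565; Δ=(52.1265−-7.5635)/(172.7200−113.0300)=1.0000; B=V−Δ·S=-98.0435
Self-financing check: at every node Δ·S+B equals the discounted successor values.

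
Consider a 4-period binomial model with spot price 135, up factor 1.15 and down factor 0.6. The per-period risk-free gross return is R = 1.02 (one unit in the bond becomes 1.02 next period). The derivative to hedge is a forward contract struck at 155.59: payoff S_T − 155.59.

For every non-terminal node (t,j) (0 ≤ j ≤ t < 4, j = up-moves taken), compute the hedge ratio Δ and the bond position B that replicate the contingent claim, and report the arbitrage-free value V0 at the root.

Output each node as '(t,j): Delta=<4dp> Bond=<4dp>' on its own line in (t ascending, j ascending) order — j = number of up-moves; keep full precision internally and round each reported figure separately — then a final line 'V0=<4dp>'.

(0,0): Delta=1.0000 Bond=-143.7411
(1,0): Delta=1.0000 Bond=-146.6159
(1,1): Delta=1.0000 Bond=-146.6159
(2,0): Delta=1.0000 Bond=-149.5483
(2,1): Delta=1.0000 Bond=-149.5483
(2,2): Delta=1.0000 Bond=-149.5483
(3,0): Delta=1.0000 Bond=-152.5392
(3,1): Delta=1.0000 Bond=-152.5392
(3,2): Delta=1.0000 Bond=-152.5392
(3,3): Delta=1.0000 Bond=-152.5392
V0=-8.7411

Under the risk-neutral measure, an up-move has probability p* = (R−d)/(u−d) = 0.7636 and values discount at R = 1.02.
Payoff layer (t=4): V(4,0)=-138.0940, V(4,1)=-122.0560, V(4,2)=-91.3165, V(4,3)=-32.3991, V(4,4)=80.5258
  t=3,j=0: stock 29.1600 → up 33.5340 (V=-122.0560), down 17.4960 (V=-138.0940). Price -123.3792; hedge Δ=1.0000, bond B=-152.5392.
  t=3,j=1: stock 55.8900 → up 64.2735 (V=-91.3165), down 33.5340 (V=-122.0560). Price -96.6492; hedge Δ=1.0000, bond B=-152.5392.
  t=3,j=2: stock 107.1225 → up 123.1909 (V=-32.3991), down 64.2735 (V=-91.3165). Price -45.4167; hedge Δ=1.0000, bond B=-152.5392.
  t=3,j=3: stock 205.3181 → up 236.1158 (V=80.5258), down 123.1909 (V=-32.3991). Price 52.7789; hedge Δ=1.0000, bond B=-152.5392.
  t=2,j=0: stock 48.6000 → up 55.8900 (V=-96.6492), down 29.1600 (V=-123.3792). Price -100.9483; hedge Δ=1.0000, bond B=-149.5483.
  t=2,j=1: stock 93.1500 → up 107.1225 (V=-45.4167), down 55.8900 (V=-96.6492). Price -56.3983; hedge Δ=1.0000, bond B=-149.5483.
  t=2,j=2: stock 178.5375 → up 205.3181 (V=52.7789), down 107.1225 (V=-45.4167). Price 28.9892; hedge Δ=1.0000, bond B=-149.5483.
  t=1,j=0: stock 81.0000 → up 93.1500 (V=-56.3983), down 48.6000 (V=-100.9483). Price -65.6159; hedge Δ=1.0000, bond B=-146.6159.
  t=1,j=1: stock 155.2500 → up 178.5375 (V=28.9892), down 93.1500 (V=-56.3983). Price 8.6341; hedge Δ=1.0000, bond B=-146.6159.
  t=0,j=0: stock 135.0000 → up 155.2500 (V=8.6341), down 81.0000 (V=-65.6159). Price -8.7411; hedge Δ=1.0000, bond B=-143.7411.
Root portfolio cost Δ·135+B reproduces V0=-8.7411.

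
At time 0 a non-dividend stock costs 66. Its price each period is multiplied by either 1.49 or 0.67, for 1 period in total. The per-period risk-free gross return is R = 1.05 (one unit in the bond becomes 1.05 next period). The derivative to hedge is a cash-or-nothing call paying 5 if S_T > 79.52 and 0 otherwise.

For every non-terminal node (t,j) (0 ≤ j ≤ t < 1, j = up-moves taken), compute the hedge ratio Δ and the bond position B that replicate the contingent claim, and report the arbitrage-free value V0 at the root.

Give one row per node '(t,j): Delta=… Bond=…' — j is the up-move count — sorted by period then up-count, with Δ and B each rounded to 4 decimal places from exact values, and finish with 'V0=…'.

(0,0): Delta=0.0924 Bond=-3.8908
V0=2.2067

Risk-neutral probability p* = (R−d)/(u−d) = (1.05−0.67)/(1.49−0.67) = 0.4634.
At expiry t=1: V(1,0)=0.0000, V(1,1)=5.0000
(0,0): S=66.0000. Δ = (V_up−V_dn)/(S_up−S_dn) = (5.0000−0.0000)/(98.3400−44.2200) = 0.0924. V = [p*·5.0000 + (1−p*)·0.0000]/1.05 = 2.2067. B = V − Δ·S = -3.8908.
Self-financing check: at every node Δ·S+B equals the discounted successor values.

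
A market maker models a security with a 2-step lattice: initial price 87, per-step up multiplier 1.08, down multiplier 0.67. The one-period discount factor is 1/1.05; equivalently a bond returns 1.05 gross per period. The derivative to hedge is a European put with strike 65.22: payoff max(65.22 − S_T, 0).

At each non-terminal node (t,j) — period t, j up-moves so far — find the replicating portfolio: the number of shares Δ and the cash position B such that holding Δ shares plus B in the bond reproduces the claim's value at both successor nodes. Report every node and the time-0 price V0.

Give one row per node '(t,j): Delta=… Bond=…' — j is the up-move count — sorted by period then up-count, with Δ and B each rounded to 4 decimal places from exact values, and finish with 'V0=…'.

Since d<R<u, set p* = (R−d)/(u−d) = 0.9268; price each node as the discounted p*-expectation of its children.
Payoff layer (t=2): V(2,0)=26.1657, V(2,1)=2.2668, V(2,2)=0.0000
  t=1,j=0: stock 58.2900 → up 62.9532 (V=2.2668), down 39.0543 (V=26.1657). Price 3.8243; hedge Δ=-1.0000, bond B=62.1143.
  t=1,j=1: stock 93.9600 → up 101.4768 (V=0.0000), down 62.9532 (V=2.2668). Price 0.1580; hedge Δ=-0.0588, bond B=5.6867.
  t=0,j=0: stock 87.0000 → up 93.9600 (V=0.1580), down 58.2900 (V=3.8243). Price 0.4059; hedge Δ=-0.1028, bond B=9.3482.
Root portfolio cost Δ·87+B reproduces V0=0.4059.

(0,0): Delta=-0.1028 Bond=9.3482
(1,0): Delta=-1.0000 Bond=62.1143
(1,1): Delta=-0.0588 Bond=5.6867
V0=0.4059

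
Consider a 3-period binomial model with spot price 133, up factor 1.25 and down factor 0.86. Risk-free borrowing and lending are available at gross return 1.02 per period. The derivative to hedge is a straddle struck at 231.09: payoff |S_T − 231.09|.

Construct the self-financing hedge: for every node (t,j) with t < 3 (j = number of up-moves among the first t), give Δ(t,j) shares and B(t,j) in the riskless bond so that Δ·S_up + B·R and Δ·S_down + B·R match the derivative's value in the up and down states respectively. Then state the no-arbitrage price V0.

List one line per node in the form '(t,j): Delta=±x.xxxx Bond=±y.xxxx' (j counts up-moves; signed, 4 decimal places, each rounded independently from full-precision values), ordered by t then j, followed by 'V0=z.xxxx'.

(0,0): Delta=-0.8211 Bond=197.7033
(1,0): Delta=-1.0000 Bond=222.1165
(1,1): Delta=-0.6442 Bond=172.2474
(2,0): Delta=-1.0000 Bond=226.5588
(2,1): Delta=-1.0000 Bond=226.5588
(2,2): Delta=-0.2924 Bond=102.5717
V0=88.4930

The replicating-portfolio and risk-neutral prices coincide; use p* = (1.02−0.86)/(1.25−0.86) = 0.4103 for the latter.
At expiry t=3: V(3,0)=146.4946, V(3,1)=108.1315, V(3,2)=52.3713, V(3,3)=28.6756
  t=2,j=0: stock 98.3668 → up 122.9585 (V=108.1315), down 84.5954 (V=146.4946). Price 128.1920; hedge Δ=-1.0000, bond B=226.5588.
  t=2,j=1: stock 142.9750 → up 178.7188 (V=52.3713), down 122.9585 (V=108.1315). Price 83.5838; hedge Δ=-1.0000, bond B=226.5588.
  t=2,j=2: stock 207.8125 → up 259.7656 (V=28.6756), down 178.7188 (V=52.3713). Price 41.8137; hedge Δ=-0.2924, bond B=102.5717.
  t=1,j=0: stock 114.3800 → up 142.9750 (V=83.5838), down 98.3668 (V=128.1920). Price 107.7365; hedge Δ=-1.0000, bond B=222.1165.
  t=1,j=1: stock 166.2500 → up 207.8125 (V=41.8137), down 142.9750 (V=83.5838). Price 65.1445; hedge Δ=-0.6442, bond B=172.2474.
  t=0,j=0: stock 133.0000 → up 166.2500 (V=65.1445), down 114.3800 (V=107.7365). Price 88.4930; hedge Δ=-0.8211, bond B=197.7033.
Self-financing check: at every node Δ·S+B equals the discounted successor values.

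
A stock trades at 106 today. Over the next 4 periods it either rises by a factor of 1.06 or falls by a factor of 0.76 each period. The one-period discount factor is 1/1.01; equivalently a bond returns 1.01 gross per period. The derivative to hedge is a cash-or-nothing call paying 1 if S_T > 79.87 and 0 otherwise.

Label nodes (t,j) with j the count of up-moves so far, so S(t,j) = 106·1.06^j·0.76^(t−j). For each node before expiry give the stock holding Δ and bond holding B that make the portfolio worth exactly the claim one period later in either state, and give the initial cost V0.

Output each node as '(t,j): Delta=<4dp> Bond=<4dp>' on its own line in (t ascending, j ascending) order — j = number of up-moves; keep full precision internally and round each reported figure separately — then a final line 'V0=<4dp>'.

(0,0): Delta=0.0106 Bond=-0.2892
(1,0): Delta=0.0282 Bond=-1.7075
(1,1): Delta=0.0081 Bond=-0.0090
(2,0): Delta=0.0000 Bond=0.0000
(2,1): Delta=0.0322 Bond=-2.0695
(2,2): Delta=0.0046 Bond=0.4030
(3,0): Delta=0.0000 Bond=0.0000
(3,1): Delta=0.0000 Bond=0.0000
(3,2): Delta=0.0368 Bond=-2.5083
(3,3): Delta=0.0000 Bond=0.9901
V0=0.8342

Since d<R<u, set p* = (R−d)/(u−d) = 0.8333; price each node as the discounted p*-expectation of its children.
Terminal payoffs: V(4,0)=0.0000, V(4,1)=0.0000, V(4,2)=0.0000, V(4,3)=1.0000, V(4,4)=1.0000
(3,0): S=46.5315. Δ = (V_up−V_dn)/(S_up−S_dn) = (0.0000−0.0000)/(49.3233−35.3639) = 0.0000. V = [p*·0.0000 + (1−p*)·0.0000]/1.01 = 0.0000. B = V − Δ·S = 0.0000.
(3,1): S=64.8991. Δ = (V_up−V_dn)/(S_up−S_dn) = (0.0000−0.0000)/(68.7931−49.3233) = 0.0000. V = [p*·0.0000 + (1−p*)·0.0000]/1.01 = 0.0000. B = V − Δ·S = 0.0000.
(3,2): S=90.5172. Δ = (V_up−V_dn)/(S_up−S_dn) = (1.0000−0.0000)/(95.9482−68.7931) = 0.0368. V = [p*·1.0000 + (1−p*)·0.0000]/1.01 = 0.8251. B = V − Δ·S = -2.5083.
(3,3): S=126.2477. Δ = (V_up−V_dn)/(S_up−S_dn) = (1.0000−1.0000)/(133.8226−95.9482) = 0.0000. V = [p*·1.0000 + (1−p*)·1.0000]/1.01 = 0.9901. B = V − Δ·S = 0.9901.
(2,0): S=61.2256. Δ = (V_up−V_dn)/(S_up−S_dn) = (0.0000−0.0000)/(64.8991−46.5315) = 0.0000. V = [p*·0.0000 + (1−p*)·0.0000]/1.01 = 0.0000. B = V − Δ·S = 0.0000.
(2,1): S=85.3936. Δ = (V_up−V_dn)/(S_up−S_dn) = (0.8251−0.0000)/(90.5172−64.8991) = 0.0322. V = [p*·0.8251 + (1−p*)·0.0000]/1.01 = 0.6808. B = V − Δ·S = -2.0695.
(2,2): S=119.1016. Δ = (V_up−V_dn)/(S_up−S_dn) = (0.9901−0.8251)/(126.2477−90.5172) = 0.0046. V = [p*·0.9901 + (1−p*)·0.8251]/1.01 = 0.9531. B = V − Δ·S = 0.4030.
(1,0): S=80.5600. Δ = (V_up−V_dn)/(S_up−S_dn) = (0.6808−0.0000)/(85.3936−61.2256) = 0.0282. V = [p*·0.6808 + (1−p*)·0.0000]/1.01 = 0.5617. B = V − Δ·S = -1.7075.
(1,1): S=112.3600. Δ = (V_up−V_dn)/(S_up−S_dn) = (0.9531−0.6808)/(119.1016−85.3936) = 0.0081. V = [p*·0.9531 + (1−p*)·0.6808]/1.01 = 0.8987. B = V − Δ·S = -0.0090.
(0,0): S=106.0000. Δ = (V_up−V_dn)/(S_up−S_dn) = (0.8987−0.5617)/(112.3600−80.5600) = 0.0106. V = [p*·0.8987 + (1−p*)·0.5617]/1.01 = 0.8342. B = V − Δ·S = -0.2892.
Check: Δ(0,0)·S0 + B(0,0) = 0.8342 = V0.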